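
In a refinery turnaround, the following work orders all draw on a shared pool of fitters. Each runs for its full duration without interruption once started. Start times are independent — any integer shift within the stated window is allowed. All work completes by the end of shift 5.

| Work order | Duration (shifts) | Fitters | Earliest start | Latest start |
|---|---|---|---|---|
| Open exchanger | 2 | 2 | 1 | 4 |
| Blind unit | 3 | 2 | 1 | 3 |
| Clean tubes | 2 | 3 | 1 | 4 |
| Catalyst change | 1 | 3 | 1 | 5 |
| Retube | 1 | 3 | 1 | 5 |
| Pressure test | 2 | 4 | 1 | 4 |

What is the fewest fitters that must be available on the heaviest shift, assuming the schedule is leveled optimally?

7

Early-start (Open exchanger@1, Blind unit@1, Clean tubes@1, Catalyst change@1, Retube@1, Pressure test@1) gives peak 17: s1:17  s2:11  s3:2  s4:0  s5:0.
Shift Catalyst change→3, Retube→4, Pressure test→4.
Schedule Open exchanger@1, Blind unit@1, Clean tubes@1, Catalyst change@3, Retube@4, Pressure test@4: s1:7  s2:7  s3:5  s4:7  s5:4 — peak 7.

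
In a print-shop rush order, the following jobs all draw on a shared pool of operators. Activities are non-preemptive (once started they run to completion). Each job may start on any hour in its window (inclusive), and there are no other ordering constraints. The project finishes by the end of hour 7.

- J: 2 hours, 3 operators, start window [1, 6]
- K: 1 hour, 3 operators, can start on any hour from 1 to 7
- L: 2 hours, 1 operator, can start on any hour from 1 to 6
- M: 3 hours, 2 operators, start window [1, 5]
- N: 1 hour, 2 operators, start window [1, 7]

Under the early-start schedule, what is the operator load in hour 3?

2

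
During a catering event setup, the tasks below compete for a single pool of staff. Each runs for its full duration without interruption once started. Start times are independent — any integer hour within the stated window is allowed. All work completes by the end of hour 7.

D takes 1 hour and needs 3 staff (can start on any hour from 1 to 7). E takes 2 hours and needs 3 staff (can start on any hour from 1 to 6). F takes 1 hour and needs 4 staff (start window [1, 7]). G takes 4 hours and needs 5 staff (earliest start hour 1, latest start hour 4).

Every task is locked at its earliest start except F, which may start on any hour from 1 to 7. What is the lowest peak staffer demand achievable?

11

F@1: h1:15  h2:8  h3:5  h4:5  h5:0  h6:0  h7:0 → peak 15
F@2: h1:11  h2:12  h3:5  h4:5  h5:0  h6:0  h7:0 → peak 12
F@3: h1:11  h2:8  h3:9  h4:5  h5:0  h6:0  h7:0 → peak 11
F@4: h1:11  h2:8  h3:5  h4:9  h5:0  h6:0  h7:0 → peak 11
F@5: h1:11  h2:8  h3:5  h4:5  h5:4  h6:0  h7:0 → peak 11
F@6: h1:11  h2:8  h3:5  h4:5  h5:0  h6:4  h7:0 → peak 11
F@7: h1:11  h2:8  h3:5  h4:5  h5:0  h6:0  h7:4 → peak 11
Best is F@3, peak 11.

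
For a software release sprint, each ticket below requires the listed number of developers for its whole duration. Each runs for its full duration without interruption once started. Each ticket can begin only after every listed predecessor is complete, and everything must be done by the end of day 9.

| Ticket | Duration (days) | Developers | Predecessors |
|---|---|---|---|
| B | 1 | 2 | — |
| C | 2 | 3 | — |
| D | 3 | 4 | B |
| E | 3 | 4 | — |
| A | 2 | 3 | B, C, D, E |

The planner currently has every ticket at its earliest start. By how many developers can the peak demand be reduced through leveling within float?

4

Early-start peak: d1:9  d2:11  d3:8  d4:4  d5:3  d6:3  d7:0  d8:0  d9:0 ⇒ 11.
Leveled (B@1, C@1, D@2, E@5, A@8): d1:5  d2:7  d3:4  d4:4  d5:4  d6:4  d7:4  d8:3  d9:3 ⇒ 7.
Reduction 11 − 7 = 4.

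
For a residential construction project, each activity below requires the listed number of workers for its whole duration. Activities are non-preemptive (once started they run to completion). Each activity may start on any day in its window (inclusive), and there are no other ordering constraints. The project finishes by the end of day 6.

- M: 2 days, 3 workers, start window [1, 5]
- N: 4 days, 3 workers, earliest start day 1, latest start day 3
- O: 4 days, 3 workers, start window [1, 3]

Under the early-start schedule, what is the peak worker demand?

Early-start schedule: M@1, N@1, O@1.
Load per day: day 1: 9, day 2: 9, day 3: 6, day 4: 6, day 5: 0, day 6: 0.
Peak is 9.

9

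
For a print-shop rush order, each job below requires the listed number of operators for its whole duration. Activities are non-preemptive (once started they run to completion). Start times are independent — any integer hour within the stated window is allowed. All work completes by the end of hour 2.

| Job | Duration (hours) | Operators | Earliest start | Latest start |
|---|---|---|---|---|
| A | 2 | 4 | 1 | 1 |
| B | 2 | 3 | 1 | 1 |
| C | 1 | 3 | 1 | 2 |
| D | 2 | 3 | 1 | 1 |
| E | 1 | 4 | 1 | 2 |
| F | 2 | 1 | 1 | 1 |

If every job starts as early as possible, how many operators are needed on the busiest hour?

18

Early-start schedule: A@1, B@1, C@1, D@1, E@1, F@1.
Load per hour: hour 1: 18, hour 2: 11.
Peak is 18.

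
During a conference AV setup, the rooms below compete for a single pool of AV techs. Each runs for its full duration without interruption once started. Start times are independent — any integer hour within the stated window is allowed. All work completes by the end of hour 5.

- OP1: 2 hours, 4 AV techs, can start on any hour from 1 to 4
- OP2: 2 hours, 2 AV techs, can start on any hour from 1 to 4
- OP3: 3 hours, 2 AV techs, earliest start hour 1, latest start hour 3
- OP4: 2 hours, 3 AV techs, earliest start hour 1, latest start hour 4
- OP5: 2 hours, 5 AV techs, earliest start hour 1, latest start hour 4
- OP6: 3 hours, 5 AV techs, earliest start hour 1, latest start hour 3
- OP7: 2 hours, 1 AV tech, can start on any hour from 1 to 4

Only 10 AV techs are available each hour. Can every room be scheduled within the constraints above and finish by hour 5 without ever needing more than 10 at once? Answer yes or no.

no

Total AV tech-hours = 51; over 5 hours the average is 51/5 > 10, so some hour must exceed 10.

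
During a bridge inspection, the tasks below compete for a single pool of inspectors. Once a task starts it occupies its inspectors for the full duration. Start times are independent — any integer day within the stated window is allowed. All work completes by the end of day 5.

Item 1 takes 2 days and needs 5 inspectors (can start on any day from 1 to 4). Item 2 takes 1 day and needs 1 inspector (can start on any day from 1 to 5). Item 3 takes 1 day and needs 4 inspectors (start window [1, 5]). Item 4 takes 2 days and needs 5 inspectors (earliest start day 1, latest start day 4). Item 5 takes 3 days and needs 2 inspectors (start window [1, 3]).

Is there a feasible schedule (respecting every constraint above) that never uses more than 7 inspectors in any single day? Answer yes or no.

yes

Schedule Item 1@1, Item 2@1, Item 3@3, Item 4@4, Item 5@2: d1:6  d2:7  d3:6  d4:7  d5:5 — peak 7 ≤ 7.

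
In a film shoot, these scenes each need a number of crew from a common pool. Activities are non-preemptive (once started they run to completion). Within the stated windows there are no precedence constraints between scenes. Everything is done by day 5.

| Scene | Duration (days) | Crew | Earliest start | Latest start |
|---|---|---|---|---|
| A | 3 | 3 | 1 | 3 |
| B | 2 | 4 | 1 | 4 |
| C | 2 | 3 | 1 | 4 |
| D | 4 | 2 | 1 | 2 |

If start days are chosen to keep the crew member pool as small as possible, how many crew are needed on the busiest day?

Early-start (A@1, B@1, C@1, D@1) gives peak 12: d1:12  d2:12  d3:5  d4:2  d5:0.
Shift B→4.
Schedule A@1, B@4, C@1, D@1: d1:8  d2:8  d3:5  d4:6  d5:4 — peak 8.

8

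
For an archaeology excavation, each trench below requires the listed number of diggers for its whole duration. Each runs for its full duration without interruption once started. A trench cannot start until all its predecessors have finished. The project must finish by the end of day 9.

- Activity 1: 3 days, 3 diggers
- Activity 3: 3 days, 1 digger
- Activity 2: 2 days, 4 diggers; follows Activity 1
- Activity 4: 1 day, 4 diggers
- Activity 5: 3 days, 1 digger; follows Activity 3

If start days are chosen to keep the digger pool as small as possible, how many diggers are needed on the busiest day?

4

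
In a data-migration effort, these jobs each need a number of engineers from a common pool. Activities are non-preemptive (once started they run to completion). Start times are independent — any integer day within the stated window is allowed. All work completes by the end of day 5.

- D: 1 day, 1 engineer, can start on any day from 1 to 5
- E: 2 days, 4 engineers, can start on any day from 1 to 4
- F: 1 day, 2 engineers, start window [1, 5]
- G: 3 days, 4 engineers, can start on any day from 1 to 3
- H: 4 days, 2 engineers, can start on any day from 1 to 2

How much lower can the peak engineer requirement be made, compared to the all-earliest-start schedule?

Early-start peak: d1:13  d2:10  d3:6  d4:2  d5:0 ⇒ 13.
Leveled (D@1, E@1, F@1, G@3, H@2): d1:7  d2:6  d3:6  d4:6  d5:6 ⇒ 7.
Reduction 13 − 7 = 6.

6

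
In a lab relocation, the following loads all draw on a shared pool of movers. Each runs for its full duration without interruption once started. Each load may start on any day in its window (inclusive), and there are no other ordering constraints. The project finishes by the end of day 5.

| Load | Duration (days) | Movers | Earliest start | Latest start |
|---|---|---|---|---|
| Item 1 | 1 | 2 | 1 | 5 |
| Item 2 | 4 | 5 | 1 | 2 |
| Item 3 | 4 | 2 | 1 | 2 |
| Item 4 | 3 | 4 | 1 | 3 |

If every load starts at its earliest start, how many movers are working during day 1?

At early start, day 1 has: Item 1, Item 2, Item 3, Item 4.
Demand: 2 + 5 + 2 + 4 = 13.

13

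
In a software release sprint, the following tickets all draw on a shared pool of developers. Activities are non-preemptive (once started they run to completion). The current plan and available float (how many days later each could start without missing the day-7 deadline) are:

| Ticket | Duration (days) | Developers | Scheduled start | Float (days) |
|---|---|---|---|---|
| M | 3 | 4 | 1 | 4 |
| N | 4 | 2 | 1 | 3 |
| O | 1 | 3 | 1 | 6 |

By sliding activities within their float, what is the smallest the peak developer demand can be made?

5

Early-start (M@1, N@1, O@1) gives peak 9: d1:9  d2:6  d3:6  d4:2  d5:0  d6:0  d7:0.
Shift N→4, O→4.
Schedule M@1, N@4, O@4: d1:4  d2:4  d3:4  d4:5  d5:2  d6:2  d7:2 — peak 5.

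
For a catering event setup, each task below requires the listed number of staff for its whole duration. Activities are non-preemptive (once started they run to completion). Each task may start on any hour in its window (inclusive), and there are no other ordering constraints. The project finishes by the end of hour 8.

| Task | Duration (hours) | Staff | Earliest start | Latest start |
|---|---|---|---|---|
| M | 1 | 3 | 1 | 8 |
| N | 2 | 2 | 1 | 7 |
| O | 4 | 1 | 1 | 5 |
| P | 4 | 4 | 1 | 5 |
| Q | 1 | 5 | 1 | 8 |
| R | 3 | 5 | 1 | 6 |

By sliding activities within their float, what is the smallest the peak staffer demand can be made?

Early-start (M@1, N@1, O@1, P@1, Q@1, R@1) gives peak 20: h1:20  h2:12  h3:10  h4:5  h5:0  h6:0  h7:0  h8:0.
Shift N→2, O→2, Q→5, R→6.
Schedule M@1, N@2, O@2, P@1, Q@5, R@6: h1:7  h2:7  h3:7  h4:5  h5:6  h6:5  h7:5  h8:5 — peak 7.

7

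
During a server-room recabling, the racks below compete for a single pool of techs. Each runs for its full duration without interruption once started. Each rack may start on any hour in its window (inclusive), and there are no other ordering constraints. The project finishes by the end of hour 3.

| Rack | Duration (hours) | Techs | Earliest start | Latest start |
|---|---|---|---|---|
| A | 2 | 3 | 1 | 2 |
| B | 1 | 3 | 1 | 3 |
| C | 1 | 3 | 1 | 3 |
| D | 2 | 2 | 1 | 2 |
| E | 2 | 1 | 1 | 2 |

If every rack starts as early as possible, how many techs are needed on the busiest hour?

Early-start schedule: A@1, B@1, C@1, D@1, E@1.
Load per hour: hour 1: 12, hour 2: 6, hour 3: 0.
Peak is 12.

12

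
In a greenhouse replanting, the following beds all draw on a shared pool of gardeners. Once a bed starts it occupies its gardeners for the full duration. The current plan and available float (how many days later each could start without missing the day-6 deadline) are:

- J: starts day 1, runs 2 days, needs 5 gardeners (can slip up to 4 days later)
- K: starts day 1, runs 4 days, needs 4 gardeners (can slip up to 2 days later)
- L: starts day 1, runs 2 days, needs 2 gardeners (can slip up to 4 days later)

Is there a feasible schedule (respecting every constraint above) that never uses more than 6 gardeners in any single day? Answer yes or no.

Schedule J@1, K@3, L@3: d1:5  d2:5  d3:6  d4:6  d5:4  d6:4 — peak 6 ≤ 6.

yes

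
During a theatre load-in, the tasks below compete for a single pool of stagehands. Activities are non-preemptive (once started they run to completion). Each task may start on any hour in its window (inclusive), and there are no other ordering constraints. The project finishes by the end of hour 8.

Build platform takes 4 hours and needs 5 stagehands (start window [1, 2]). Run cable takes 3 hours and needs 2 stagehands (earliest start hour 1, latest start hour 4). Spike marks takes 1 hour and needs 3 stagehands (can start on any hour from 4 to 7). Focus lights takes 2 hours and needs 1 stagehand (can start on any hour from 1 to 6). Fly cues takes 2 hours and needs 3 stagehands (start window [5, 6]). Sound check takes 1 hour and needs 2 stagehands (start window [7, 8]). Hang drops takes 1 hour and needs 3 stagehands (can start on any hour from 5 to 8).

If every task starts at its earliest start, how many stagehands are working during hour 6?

3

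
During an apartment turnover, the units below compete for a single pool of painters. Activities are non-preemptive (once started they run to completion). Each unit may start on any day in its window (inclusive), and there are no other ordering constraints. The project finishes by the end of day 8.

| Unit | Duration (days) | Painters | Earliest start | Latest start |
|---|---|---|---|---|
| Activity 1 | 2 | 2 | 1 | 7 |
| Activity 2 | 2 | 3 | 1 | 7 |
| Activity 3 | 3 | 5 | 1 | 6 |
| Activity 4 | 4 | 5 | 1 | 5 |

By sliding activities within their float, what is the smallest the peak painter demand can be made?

Early-start (Activity 1@1, Activity 2@1, Activity 3@1, Activity 4@1) gives peak 15: d1:15  d2:15  d3:10  d4:5  d5:0  d6:0  d7:0  d8:0.
Shift Activity 2→3, Activity 4→4.
Schedule Activity 1@1, Activity 2@3, Activity 3@1, Activity 4@4: d1:7  d2:7  d3:8  d4:8  d5:5  d6:5  d7:5  d8:0 — peak 8.

8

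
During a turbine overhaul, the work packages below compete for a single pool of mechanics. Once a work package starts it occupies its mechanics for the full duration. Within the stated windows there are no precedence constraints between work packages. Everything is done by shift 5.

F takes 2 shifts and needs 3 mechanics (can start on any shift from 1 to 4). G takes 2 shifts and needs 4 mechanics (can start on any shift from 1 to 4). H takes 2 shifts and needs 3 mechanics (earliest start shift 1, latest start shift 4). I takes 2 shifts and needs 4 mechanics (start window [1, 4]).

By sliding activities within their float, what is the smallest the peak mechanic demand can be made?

Early-start (F@1, G@1, H@1, I@1) gives peak 14: s1:14  s2:14  s3:0  s4:0  s5:0.
Shift H→3, I→3.
Schedule F@1, G@1, H@3, I@3: s1:7  s2:7  s3:7  s4:7  s5:0 — peak 7.

7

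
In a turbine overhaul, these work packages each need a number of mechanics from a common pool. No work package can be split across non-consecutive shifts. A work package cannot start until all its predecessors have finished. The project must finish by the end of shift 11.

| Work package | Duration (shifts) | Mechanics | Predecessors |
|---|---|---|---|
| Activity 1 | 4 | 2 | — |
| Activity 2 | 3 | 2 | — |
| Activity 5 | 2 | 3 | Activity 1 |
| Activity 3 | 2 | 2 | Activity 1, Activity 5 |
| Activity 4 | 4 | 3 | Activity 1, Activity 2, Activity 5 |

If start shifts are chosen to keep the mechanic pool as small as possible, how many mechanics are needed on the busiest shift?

5

Schedule Activity 1@1, Activity 2@1, Activity 5@5, Activity 3@7, Activity 4@7: s1:4  s2:4  s3:4  s4:2  s5:3  s6:3  s7:5  s8:5  s9:3  s10:3  s11:0 — peak 5.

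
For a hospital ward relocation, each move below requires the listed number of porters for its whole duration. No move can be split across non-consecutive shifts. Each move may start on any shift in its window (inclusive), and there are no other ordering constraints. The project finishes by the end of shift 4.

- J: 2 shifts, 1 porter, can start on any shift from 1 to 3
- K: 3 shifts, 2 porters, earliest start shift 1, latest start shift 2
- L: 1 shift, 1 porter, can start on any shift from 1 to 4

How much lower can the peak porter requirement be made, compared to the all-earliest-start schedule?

Early-start peak: s1:4  s2:3  s3:2  s4:0 ⇒ 4.
Leveled (J@1, K@1, L@3): s1:3  s2:3  s3:3  s4:0 ⇒ 3.
Reduction 4 − 3 = 1.

1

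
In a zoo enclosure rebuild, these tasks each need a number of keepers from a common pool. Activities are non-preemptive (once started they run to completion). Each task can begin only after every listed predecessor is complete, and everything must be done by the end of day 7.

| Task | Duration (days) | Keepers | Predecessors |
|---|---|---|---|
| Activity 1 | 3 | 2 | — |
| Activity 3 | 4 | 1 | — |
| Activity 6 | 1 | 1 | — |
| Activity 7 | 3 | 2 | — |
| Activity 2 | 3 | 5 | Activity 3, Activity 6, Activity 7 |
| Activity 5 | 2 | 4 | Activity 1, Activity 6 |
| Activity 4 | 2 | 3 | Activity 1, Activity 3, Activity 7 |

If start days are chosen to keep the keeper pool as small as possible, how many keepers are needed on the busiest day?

9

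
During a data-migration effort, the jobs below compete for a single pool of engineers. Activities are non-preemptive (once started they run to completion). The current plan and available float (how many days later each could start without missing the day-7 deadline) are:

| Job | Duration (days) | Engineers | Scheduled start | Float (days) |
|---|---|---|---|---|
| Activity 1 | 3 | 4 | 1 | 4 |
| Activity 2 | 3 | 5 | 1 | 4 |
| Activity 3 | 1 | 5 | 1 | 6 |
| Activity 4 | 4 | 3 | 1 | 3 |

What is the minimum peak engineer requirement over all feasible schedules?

8

Early-start (Activity 1@1, Activity 2@1, Activity 3@1, Activity 4@1) gives peak 17: d1:17  d2:12  d3:12  d4:3  d5:0  d6:0  d7:0.
Shift Activity 2→4, Activity 3→7.
Schedule Activity 1@1, Activity 2@4, Activity 3@7, Activity 4@1: d1:7  d2:7  d3:7  d4:8  d5:5  d6:5  d7:5 — peak 8.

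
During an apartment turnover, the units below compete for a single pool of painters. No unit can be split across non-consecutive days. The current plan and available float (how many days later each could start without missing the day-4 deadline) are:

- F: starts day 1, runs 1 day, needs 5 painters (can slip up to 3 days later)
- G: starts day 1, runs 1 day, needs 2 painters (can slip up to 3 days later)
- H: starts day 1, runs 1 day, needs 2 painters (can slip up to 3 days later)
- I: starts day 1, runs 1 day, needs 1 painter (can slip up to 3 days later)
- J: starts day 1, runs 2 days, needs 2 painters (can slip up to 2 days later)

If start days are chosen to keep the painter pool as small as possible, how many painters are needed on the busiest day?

5

Early-start (F@1, G@1, H@1, I@1, J@1) gives peak 12: d1:12  d2:2  d3:0  d4:0.
Shift G→2, H→2, I→2, J→3.
Schedule F@1, G@2, H@2, I@2, J@3: d1:5  d2:5  d3:2  d4:2 — peak 5.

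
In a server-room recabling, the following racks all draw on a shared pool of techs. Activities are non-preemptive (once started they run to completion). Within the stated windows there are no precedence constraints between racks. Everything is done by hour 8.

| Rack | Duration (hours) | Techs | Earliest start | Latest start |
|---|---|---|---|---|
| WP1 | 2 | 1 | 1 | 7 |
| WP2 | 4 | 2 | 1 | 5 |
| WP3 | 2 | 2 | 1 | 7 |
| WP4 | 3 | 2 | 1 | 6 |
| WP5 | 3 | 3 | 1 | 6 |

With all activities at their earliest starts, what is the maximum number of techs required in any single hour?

10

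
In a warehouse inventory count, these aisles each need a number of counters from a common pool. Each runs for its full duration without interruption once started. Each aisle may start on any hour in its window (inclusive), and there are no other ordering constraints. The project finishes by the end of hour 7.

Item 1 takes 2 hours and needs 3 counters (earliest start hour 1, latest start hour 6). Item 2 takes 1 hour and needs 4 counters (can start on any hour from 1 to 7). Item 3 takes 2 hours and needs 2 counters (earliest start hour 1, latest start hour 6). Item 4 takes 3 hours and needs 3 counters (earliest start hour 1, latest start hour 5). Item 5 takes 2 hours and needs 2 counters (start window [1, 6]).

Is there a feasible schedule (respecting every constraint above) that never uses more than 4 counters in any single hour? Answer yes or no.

no

The minimum achievable peak is 5; 4 < 5, so no feasible schedule stays within the cap.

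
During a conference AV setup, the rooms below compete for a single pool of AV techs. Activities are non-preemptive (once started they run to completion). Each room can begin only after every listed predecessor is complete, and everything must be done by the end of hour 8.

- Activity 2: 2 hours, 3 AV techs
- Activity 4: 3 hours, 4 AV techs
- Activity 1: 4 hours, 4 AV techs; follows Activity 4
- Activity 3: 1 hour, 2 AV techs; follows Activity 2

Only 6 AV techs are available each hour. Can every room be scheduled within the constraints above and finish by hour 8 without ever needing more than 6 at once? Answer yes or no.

The minimum achievable peak is 7; 6 < 7, so no feasible schedule stays within the cap.

no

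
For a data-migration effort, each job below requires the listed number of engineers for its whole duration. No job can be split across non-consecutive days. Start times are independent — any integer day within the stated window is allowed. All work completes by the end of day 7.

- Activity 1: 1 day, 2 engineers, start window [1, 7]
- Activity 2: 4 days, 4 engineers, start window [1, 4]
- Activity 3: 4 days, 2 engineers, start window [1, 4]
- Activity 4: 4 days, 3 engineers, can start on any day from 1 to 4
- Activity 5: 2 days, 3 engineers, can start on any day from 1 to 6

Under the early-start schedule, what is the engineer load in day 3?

At early start, day 3 has: Activity 2, Activity 3, Activity 4.
Demand: 4 + 2 + 3 = 9.

9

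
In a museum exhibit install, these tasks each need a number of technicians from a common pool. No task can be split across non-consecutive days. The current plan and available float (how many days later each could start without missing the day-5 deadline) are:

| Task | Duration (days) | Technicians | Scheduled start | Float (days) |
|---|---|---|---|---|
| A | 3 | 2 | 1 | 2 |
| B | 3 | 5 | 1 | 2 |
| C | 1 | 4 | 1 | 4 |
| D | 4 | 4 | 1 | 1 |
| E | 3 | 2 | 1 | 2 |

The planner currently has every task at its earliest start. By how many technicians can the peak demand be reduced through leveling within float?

Early-start peak: d1:17  d2:13  d3:13  d4:4  d5:0 ⇒ 17.
Leveled (A@1, B@1, C@1, D@2, E@1): d1:13  d2:13  d3:13  d4:4  d5:4 ⇒ 13.
Reduction 17 − 13 = 4.

4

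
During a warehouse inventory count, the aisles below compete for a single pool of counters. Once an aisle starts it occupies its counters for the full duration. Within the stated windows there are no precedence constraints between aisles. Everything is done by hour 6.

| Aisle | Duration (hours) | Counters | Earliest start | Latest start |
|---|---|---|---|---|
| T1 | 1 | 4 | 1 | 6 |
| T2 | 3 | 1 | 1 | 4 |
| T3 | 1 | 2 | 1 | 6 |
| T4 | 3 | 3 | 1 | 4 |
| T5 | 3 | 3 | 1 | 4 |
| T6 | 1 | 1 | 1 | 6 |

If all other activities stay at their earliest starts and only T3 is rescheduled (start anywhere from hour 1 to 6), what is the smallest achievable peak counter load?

T3@1: h1:14  h2:7  h3:7  h4:0  h5:0  h6:0 → peak 14
T3@2: h1:12  h2:9  h3:7  h4:0  h5:0  h6:0 → peak 12
T3@3: h1:12  h2:7  h3:9  h4:0  h5:0  h6:0 → peak 12
T3@4: h1:12  h2:7  h3:7  h4:2  h5:0  h6:0 → peak 12
T3@5: h1:12  h2:7  h3:7  h4:0  h5:2  h6:0 → peak 12
T3@6: h1:12  h2:7  h3:7  h4:0  h5:0  h6:2 → peak 12
Best is T3@2, peak 12.

12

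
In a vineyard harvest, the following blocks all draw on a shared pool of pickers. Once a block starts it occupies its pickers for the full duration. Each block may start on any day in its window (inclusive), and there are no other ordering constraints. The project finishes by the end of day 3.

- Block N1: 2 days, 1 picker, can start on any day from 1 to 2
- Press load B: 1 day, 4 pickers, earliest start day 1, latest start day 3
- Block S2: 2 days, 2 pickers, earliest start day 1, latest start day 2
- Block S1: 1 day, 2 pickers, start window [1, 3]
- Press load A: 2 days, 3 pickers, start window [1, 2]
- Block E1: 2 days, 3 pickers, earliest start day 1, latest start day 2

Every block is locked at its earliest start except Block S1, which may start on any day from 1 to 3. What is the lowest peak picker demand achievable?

13

Block S1@1: d1:15  d2:9  d3:0 → peak 15
Block S1@2: d1:13  d2:11  d3:0 → peak 13
Block S1@3: d1:13  d2:9  d3:2 → peak 13
Best is Block S1@2, peak 13.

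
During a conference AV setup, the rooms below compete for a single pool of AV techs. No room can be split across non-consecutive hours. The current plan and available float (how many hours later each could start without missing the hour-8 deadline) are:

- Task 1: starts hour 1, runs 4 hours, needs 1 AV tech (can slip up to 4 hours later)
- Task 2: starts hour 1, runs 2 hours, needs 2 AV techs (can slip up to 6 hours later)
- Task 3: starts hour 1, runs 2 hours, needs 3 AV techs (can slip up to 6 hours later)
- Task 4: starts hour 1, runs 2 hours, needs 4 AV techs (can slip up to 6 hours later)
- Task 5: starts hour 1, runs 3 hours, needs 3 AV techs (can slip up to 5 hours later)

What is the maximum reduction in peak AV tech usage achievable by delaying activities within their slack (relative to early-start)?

Early-start peak: h1:13  h2:13  h3:4  h4:1  h5:0  h6:0  h7:0  h8:0 ⇒ 13.
Leveled (Task 1@1, Task 2@4, Task 3@5, Task 4@7, Task 5@1): h1:4  h2:4  h3:4  h4:3  h5:5  h6:3  h7:4  h8:4 ⇒ 5.
Reduction 13 − 5 = 8.

8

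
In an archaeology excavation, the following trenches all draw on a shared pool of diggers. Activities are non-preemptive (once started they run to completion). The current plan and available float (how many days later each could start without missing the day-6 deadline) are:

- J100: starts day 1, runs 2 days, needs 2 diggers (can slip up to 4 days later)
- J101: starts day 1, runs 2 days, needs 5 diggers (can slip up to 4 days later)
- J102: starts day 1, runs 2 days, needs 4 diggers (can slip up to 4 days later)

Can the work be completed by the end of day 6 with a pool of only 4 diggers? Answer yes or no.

no

The minimum achievable peak is 5; 4 < 5, so no feasible schedule stays within the cap.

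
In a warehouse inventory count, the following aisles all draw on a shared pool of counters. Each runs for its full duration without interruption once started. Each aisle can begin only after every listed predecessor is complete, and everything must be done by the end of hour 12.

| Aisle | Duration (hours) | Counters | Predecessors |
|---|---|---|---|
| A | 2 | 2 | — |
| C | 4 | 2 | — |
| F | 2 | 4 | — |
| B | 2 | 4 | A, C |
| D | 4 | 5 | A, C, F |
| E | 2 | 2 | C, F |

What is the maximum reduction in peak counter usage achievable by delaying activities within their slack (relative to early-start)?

5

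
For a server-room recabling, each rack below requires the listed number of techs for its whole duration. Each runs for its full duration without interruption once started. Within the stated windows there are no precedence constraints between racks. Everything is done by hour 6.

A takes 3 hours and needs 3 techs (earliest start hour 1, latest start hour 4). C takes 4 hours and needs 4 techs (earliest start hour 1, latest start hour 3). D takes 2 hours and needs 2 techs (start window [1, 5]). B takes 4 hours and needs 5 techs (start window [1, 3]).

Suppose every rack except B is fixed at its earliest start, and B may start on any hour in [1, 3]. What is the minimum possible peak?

B@1: h1:14  h2:14  h3:12  h4:9  h5:0  h6:0 → peak 14
B@2: h1:9  h2:14  h3:12  h4:9  h5:5  h6:0 → peak 14
B@3: h1:9  h2:9  h3:12  h4:9  h5:5  h6:5 → peak 12
Best is B@3, peak 12.

12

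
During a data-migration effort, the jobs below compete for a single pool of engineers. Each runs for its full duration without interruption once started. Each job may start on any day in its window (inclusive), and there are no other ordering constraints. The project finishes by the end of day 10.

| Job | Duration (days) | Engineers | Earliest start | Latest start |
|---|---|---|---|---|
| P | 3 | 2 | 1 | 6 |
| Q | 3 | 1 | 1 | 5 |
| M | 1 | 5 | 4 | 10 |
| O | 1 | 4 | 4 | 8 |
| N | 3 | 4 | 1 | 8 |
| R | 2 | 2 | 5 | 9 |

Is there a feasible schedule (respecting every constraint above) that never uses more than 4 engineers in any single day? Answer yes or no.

no

The minimum achievable peak is 5; 4 < 5, so no feasible schedule stays within the cap.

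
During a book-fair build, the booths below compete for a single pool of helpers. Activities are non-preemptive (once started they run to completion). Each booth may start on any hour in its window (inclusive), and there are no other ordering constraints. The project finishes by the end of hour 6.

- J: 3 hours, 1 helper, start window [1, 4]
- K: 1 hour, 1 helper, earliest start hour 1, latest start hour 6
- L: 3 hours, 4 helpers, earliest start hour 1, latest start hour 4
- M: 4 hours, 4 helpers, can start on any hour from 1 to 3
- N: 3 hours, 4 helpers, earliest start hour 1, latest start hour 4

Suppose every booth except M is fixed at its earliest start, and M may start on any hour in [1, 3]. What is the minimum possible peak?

13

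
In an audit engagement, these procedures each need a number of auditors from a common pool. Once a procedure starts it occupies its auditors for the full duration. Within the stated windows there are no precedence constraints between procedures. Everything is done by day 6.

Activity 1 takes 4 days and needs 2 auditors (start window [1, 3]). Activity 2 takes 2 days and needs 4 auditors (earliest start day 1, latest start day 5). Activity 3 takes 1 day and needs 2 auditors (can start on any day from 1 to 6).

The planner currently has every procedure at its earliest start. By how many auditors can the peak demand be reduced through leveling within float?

4

Early-start peak: d1:8  d2:6  d3:2  d4:2  d5:0  d6:0 ⇒ 8.
Leveled (Activity 1@1, Activity 2@5, Activity 3@1): d1:4  d2:2  d3:2  d4:2  d5:4  d6:4 ⇒ 4.
Reduction 8 − 4 = 4.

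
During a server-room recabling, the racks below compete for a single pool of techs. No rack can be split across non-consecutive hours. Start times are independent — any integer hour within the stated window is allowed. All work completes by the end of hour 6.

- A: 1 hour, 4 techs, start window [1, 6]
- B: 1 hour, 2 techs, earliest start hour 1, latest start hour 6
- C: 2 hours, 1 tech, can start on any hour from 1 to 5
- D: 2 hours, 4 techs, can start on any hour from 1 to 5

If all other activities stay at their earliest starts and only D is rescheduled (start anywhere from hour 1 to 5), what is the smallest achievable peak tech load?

7

D@1: h1:11  h2:5  h3:0  h4:0  h5:0  h6:0 → peak 11
D@2: h1:7  h2:5  h3:4  h4:0  h5:0  h6:0 → peak 7
D@3: h1:7  h2:1  h3:4  h4:4  h5:0  h6:0 → peak 7
D@4: h1:7  h2:1  h3:0  h4:4  h5:4  h6:0 → peak 7
D@5: h1:7  h2:1  h3:0  h4:0  h5:4  h6:4 → peak 7
Best is D@2, peak 7.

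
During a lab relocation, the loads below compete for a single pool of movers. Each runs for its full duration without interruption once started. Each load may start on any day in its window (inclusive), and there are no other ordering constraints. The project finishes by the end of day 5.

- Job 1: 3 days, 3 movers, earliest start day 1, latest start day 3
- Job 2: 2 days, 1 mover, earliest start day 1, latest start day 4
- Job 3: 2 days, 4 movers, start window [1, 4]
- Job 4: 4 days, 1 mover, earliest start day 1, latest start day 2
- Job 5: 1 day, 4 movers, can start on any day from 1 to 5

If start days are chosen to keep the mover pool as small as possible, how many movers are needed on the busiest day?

7

Early-start (Job 1@1, Job 2@1, Job 3@1, Job 4@1, Job 5@1) gives peak 13: d1:13  d2:9  d3:4  d4:1  d5:0.
Shift Job 2→2, Job 3→4, Job 4→2.
Schedule Job 1@1, Job 2@2, Job 3@4, Job 4@2, Job 5@1: d1:7  d2:5  d3:5  d4:5  d5:5 — peak 7.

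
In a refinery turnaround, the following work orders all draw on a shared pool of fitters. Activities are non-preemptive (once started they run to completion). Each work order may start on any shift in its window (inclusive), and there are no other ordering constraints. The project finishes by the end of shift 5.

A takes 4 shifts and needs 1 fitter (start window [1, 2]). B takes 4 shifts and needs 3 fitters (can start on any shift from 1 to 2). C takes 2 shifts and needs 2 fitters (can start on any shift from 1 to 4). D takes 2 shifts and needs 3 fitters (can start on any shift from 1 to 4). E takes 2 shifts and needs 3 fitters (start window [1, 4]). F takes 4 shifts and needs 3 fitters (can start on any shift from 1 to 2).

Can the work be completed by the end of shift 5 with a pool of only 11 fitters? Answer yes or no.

no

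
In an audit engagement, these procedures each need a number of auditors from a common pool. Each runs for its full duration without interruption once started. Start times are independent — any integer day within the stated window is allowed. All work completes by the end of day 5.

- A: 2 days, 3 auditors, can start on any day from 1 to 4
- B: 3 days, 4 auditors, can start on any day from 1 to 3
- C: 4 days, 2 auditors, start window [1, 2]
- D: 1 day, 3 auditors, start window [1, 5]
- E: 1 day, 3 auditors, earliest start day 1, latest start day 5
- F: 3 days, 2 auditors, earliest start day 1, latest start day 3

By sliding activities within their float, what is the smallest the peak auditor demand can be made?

8

Early-start (A@1, B@1, C@1, D@1, E@1, F@1) gives peak 17: d1:17  d2:11  d3:8  d4:2  d5:0.
Shift B→3, E→2, F→3.
Schedule A@1, B@3, C@1, D@1, E@2, F@3: d1:8  d2:8  d3:8  d4:8  d5:6 — peak 8.
Total auditor-days = 38 over 5 days ⇒ peak ≥ ⌈38/5⌉ = 8, so 8 is optimal.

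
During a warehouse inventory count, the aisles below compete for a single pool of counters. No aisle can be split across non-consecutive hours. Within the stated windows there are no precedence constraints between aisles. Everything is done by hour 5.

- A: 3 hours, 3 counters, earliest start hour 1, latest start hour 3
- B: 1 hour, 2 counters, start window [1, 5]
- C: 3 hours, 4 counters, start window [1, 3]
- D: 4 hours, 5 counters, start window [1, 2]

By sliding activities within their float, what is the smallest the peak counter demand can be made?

12

Early-start (A@1, B@1, C@1, D@1) gives peak 14: h1:14  h2:12  h3:12  h4:5  h5:0.
Shift D→2.
Schedule A@1, B@1, C@1, D@2: h1:9  h2:12  h3:12  h4:5  h5:5 — peak 12.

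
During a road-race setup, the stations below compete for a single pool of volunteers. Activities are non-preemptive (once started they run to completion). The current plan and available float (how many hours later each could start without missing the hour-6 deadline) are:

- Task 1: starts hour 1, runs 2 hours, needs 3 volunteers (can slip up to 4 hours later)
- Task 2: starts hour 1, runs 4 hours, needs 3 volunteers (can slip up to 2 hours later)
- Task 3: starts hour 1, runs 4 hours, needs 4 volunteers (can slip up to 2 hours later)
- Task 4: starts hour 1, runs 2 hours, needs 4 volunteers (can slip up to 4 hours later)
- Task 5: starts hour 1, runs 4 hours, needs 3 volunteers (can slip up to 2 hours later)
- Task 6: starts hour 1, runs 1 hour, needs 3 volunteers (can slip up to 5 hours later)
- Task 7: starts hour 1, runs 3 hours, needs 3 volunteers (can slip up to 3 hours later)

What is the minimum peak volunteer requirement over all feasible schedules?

Early-start (Task 1@1, Task 2@1, Task 3@1, Task 4@1, Task 5@1, Task 6@1, Task 7@1) gives peak 23: h1:23  h2:20  h3:13  h4:10  h5:0  h6:0.
Shift Task 4→5, Task 6→3, Task 7→4.
Schedule Task 1@1, Task 2@1, Task 3@1, Task 4@5, Task 5@1, Task 6@3, Task 7@4: h1:13  h2:13  h3:13  h4:13  h5:7  h6:7 — peak 13.

13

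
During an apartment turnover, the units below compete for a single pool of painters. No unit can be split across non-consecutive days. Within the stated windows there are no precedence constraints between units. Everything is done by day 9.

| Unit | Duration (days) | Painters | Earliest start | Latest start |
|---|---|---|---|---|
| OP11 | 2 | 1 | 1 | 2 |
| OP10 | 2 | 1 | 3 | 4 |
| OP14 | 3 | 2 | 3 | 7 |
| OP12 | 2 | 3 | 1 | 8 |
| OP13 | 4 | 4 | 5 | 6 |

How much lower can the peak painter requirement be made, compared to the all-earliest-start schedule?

Early-start peak: d1:4  d2:4  d3:3  d4:3  d5:6  d6:4  d7:4  d8:4  d9:0 ⇒ 6.
Leveled (OP11@1, OP10@3, OP14@3, OP12@1, OP13@6): d1:4  d2:4  d3:3  d4:3  d5:2  d6:4  d7:4  d8:4  d9:4 ⇒ 4.
Reduction 6 − 4 = 2.

2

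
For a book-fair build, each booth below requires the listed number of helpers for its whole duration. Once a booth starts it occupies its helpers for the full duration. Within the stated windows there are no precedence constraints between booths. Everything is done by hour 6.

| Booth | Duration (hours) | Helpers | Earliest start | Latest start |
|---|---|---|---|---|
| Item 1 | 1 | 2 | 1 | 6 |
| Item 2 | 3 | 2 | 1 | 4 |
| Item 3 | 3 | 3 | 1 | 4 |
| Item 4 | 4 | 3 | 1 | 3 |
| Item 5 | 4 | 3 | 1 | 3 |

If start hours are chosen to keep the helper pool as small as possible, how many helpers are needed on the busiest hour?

Early-start (Item 1@1, Item 2@1, Item 3@1, Item 4@1, Item 5@1) gives peak 13: h1:13  h2:11  h3:11  h4:6  h5:0  h6:0.
Shift Item 3→4, Item 5→2.
Schedule Item 1@1, Item 2@1, Item 3@4, Item 4@1, Item 5@2: h1:7  h2:8  h3:8  h4:9  h5:6  h6:3 — peak 9.

9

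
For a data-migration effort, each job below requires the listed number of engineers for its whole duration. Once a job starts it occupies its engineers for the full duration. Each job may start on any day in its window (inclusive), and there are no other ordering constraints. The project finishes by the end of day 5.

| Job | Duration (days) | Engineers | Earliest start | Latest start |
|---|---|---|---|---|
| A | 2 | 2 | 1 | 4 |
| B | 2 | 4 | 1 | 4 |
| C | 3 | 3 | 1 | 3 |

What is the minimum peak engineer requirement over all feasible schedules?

5

Early-start (A@1, B@1, C@1) gives peak 9: d1:9  d2:9  d3:3  d4:0  d5:0.
Shift B→4.
Schedule A@1, B@4, C@1: d1:5  d2:5  d3:3  d4:4  d5:4 — peak 5.
Total engineer-days = 21 over 5 days ⇒ peak ≥ ⌈21/5⌉ = 5, so 5 is optimal.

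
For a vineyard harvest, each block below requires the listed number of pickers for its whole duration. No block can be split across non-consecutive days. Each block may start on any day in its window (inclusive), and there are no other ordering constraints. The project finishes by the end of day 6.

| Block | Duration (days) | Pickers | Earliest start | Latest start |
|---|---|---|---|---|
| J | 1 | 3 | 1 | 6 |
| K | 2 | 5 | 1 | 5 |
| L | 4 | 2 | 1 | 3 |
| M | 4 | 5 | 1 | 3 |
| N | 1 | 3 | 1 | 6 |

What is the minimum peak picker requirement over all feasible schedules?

Early-start (J@1, K@1, L@1, M@1, N@1) gives peak 18: d1:18  d2:12  d3:7  d4:7  d5:0  d6:0.
Shift L→2, M→3, N→6.
Schedule J@1, K@1, L@2, M@3, N@6: d1:8  d2:7  d3:7  d4:7  d5:7  d6:8 — peak 8.
Total picker-days = 44 over 6 days ⇒ peak ≥ ⌈44/6⌉ = 8, so 8 is optimal.

8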